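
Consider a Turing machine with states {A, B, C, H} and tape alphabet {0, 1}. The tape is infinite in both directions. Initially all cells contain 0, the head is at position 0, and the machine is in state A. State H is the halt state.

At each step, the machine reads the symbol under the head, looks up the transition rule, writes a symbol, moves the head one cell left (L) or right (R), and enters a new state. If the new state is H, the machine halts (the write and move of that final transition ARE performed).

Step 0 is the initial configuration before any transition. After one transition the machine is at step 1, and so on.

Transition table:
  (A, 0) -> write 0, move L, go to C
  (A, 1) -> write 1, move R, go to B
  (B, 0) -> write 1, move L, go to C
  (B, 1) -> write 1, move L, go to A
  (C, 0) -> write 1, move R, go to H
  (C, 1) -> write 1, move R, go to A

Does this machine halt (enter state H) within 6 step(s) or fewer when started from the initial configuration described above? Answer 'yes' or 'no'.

Answer: yes

Derivation:
Step 1: in state A at pos 0, read 0 -> (A,0)->write 0,move L,goto C. Now: state=C, head=-1, tape[-2..1]=0000 (head:  ^)
Step 2: in state C at pos -1, read 0 -> (C,0)->write 1,move R,goto H. Now: state=H, head=0, tape[-2..1]=0100 (head:   ^)
State H reached at step 2; 2 <= 6 -> yes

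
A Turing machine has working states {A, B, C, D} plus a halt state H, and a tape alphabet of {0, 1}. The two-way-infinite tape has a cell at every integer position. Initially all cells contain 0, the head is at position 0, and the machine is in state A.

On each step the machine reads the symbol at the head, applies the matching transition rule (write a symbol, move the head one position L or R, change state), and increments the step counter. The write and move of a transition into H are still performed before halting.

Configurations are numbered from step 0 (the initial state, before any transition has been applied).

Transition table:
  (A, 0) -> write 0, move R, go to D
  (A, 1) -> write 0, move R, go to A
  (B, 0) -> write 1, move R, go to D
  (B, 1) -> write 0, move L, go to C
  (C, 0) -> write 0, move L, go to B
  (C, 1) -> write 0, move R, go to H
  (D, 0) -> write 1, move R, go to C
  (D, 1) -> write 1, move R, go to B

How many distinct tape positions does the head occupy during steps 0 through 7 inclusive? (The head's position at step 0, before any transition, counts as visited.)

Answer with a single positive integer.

Step 1: in state A at pos 0, read 0 -> (A,0)->write 0,move R,goto D. Now: state=D, head=1, tape[-1..2]=0000 (head:   ^)
Step 2: in state D at pos 1, read 0 -> (D,0)->write 1,move R,goto C. Now: state=C, head=2, tape[-1..3]=00100 (head:    ^)
Step 3: in state C at pos 2, read 0 -> (C,0)->write 0,move L,goto B. Now: state=B, head=1, tape[-1..3]=00100 (head:   ^)
Step 4: in state B at pos 1, read 1 -> (B,1)->write 0,move L,goto C. Now: state=C, head=0, tape[-1..3]=00000 (head:  ^)
Step 5: in state C at pos 0, read 0 -> (C,0)->write 0,move L,goto B. Now: state=B, head=-1, tape[-2..3]=000000 (head:  ^)
Step 6: in state B at pos -1, read 0 -> (B,0)->write 1,move R,goto D. Now: state=D, head=0, tape[-2..3]=010000 (head:   ^)
Step 7: in state D at pos 0, read 0 -> (D,0)->write 1,move R,goto C. Now: state=C, head=1, tape[-2..3]=011000 (head:    ^)
Head positions at steps 0..7: starting at 0, distinct positions visited = {-1, 0, 1, 2} -> 4 position(s)

Answer: 4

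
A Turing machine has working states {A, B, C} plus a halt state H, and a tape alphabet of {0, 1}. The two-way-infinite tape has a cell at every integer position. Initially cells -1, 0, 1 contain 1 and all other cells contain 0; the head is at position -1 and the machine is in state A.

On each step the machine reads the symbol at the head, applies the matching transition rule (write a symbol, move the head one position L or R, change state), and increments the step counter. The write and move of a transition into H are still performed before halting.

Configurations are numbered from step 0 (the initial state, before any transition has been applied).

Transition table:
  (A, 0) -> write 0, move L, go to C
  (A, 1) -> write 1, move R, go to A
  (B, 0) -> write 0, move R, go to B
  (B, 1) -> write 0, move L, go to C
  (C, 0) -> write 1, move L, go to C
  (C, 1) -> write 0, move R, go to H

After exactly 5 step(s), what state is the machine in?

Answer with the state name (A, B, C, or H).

Step 1: in state A at pos -1, read 1 -> (A,1)->write 1,move R,goto A. Now: state=A, head=0, tape[-2..2]=01110 (head:   ^)
Step 2: in state A at pos 0, read 1 -> (A,1)->write 1,move R,goto A. Now: state=A, head=1, tape[-2..2]=01110 (head:    ^)
Step 3: in state A at pos 1, read 1 -> (A,1)->write 1,move R,goto A. Now: state=A, head=2, tape[-2..3]=011100 (head:     ^)
Step 4: in state A at pos 2, read 0 -> (A,0)->write 0,move L,goto C. Now: state=C, head=1, tape[-2..3]=011100 (head:    ^)
Step 5: in state C at pos 1, read 1 -> (C,1)->write 0,move R,goto H. Now: state=H, head=2, tape[-2..3]=011000 (head:     ^)

Answer: H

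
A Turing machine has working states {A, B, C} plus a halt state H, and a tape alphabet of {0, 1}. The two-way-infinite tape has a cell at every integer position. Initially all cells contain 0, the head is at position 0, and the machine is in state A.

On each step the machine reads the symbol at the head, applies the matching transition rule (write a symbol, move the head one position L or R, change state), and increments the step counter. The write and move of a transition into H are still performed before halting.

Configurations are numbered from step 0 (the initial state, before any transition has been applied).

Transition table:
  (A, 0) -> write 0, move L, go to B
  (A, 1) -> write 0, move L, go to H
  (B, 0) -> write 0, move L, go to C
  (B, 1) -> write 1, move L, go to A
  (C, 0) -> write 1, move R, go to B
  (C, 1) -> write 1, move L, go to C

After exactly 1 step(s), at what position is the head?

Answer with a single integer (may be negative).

Answer: -1

Derivation:
Step 1: in state A at pos 0, read 0 -> (A,0)->write 0,move L,goto B. Now: state=B, head=-1, tape[-2..1]=0000 (head:  ^)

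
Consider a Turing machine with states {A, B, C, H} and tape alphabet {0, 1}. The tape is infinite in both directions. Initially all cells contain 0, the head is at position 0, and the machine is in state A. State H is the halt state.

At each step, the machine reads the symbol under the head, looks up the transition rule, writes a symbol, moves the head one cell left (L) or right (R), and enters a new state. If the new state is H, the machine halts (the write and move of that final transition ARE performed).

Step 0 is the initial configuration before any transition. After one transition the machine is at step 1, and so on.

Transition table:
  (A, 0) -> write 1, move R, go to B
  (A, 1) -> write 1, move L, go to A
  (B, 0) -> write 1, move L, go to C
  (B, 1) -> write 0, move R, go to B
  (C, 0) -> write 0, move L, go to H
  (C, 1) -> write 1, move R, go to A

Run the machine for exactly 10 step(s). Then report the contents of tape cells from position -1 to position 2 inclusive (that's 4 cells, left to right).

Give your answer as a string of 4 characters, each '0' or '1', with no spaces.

Step 1: in state A at pos 0, read 0 -> (A,0)->write 1,move R,goto B. Now: state=B, head=1, tape[-1..2]=0100 (head:   ^)
Step 2: in state B at pos 1, read 0 -> (B,0)->write 1,move L,goto C. Now: state=C, head=0, tape[-1..2]=0110 (head:  ^)
Step 3: in state C at pos 0, read 1 -> (C,1)->write 1,move R,goto A. Now: state=A, head=1, tape[-1..2]=0110 (head:   ^)
Step 4: in state A at pos 1, read 1 -> (A,1)->write 1,move L,goto A. Now: state=A, head=0, tape[-1..2]=0110 (head:  ^)
Step 5: in state A at pos 0, read 1 -> (A,1)->write 1,move L,goto A. Now: state=A, head=-1, tape[-2..2]=00110 (head:  ^)
Step 6: in state A at pos -1, read 0 -> (A,0)->write 1,move R,goto B. Now: state=B, head=0, tape[-2..2]=01110 (head:   ^)
Step 7: in state B at pos 0, read 1 -> (B,1)->write 0,move R,goto B. Now: state=B, head=1, tape[-2..2]=01010 (head:    ^)
Step 8: in state B at pos 1, read 1 -> (B,1)->write 0,move R,goto B. Now: state=B, head=2, tape[-2..3]=010000 (head:     ^)
Step 9: in state B at pos 2, read 0 -> (B,0)->write 1,move L,goto C. Now: state=C, head=1, tape[-2..3]=010010 (head:    ^)
Step 10: in state C at pos 1, read 0 -> (C,0)->write 0,move L,goto H. Now: state=H, head=0, tape[-2..3]=010010 (head:   ^)

Answer: 1001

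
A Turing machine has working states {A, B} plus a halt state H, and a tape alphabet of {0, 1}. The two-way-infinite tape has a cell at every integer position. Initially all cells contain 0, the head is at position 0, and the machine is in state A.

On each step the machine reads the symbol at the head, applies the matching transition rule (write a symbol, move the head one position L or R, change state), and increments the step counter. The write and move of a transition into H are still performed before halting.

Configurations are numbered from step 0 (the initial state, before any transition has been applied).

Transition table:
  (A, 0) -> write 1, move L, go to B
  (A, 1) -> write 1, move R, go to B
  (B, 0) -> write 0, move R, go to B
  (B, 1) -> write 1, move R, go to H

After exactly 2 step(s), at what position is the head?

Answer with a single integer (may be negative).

Answer: 0

Derivation:
Step 1: in state A at pos 0, read 0 -> (A,0)->write 1,move L,goto B. Now: state=B, head=-1, tape[-2..1]=0010 (head:  ^)
Step 2: in state B at pos -1, read 0 -> (B,0)->write 0,move R,goto B. Now: state=B, head=0, tape[-2..1]=0010 (head:   ^)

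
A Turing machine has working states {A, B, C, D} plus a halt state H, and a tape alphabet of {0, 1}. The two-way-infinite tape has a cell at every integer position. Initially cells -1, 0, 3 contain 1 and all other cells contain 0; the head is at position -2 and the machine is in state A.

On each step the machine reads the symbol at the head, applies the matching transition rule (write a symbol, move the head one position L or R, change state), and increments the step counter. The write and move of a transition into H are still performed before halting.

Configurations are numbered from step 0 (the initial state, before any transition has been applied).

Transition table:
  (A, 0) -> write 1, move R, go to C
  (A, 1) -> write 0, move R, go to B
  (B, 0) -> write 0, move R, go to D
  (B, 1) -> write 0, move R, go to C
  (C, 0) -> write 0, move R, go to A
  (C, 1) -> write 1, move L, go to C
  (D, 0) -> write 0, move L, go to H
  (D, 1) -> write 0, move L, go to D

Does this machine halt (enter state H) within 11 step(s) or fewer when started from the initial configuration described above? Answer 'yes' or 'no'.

Step 1: in state A at pos -2, read 0 -> (A,0)->write 1,move R,goto C. Now: state=C, head=-1, tape[-3..4]=01110010 (head:   ^)
Step 2: in state C at pos -1, read 1 -> (C,1)->write 1,move L,goto C. Now: state=C, head=-2, tape[-3..4]=01110010 (head:  ^)
Step 3: in state C at pos -2, read 1 -> (C,1)->write 1,move L,goto C. Now: state=C, head=-3, tape[-4..4]=001110010 (head:  ^)
Step 4: in state C at pos -3, read 0 -> (C,0)->write 0,move R,goto A. Now: state=A, head=-2, tape[-4..4]=001110010 (head:   ^)
Step 5: in state A at pos -2, read 1 -> (A,1)->write 0,move R,goto B. Now: state=B, head=-1, tape[-4..4]=000110010 (head:    ^)
Step 6: in state B at pos -1, read 1 -> (B,1)->write 0,move R,goto C. Now: state=C, head=0, tape[-4..4]=000010010 (head:     ^)
Step 7: in state C at pos 0, read 1 -> (C,1)->write 1,move L,goto C. Now: state=C, head=-1, tape[-4..4]=000010010 (head:    ^)
Step 8: in state C at pos -1, read 0 -> (C,0)->write 0,move R,goto A. Now: state=A, head=0, tape[-4..4]=000010010 (head:     ^)
Step 9: in state A at pos 0, read 1 -> (A,1)->write 0,move R,goto B. Now: state=B, head=1, tape[-4..4]=000000010 (head:      ^)
Step 10: in state B at pos 1, read 0 -> (B,0)->write 0,move R,goto D. Now: state=D, head=2, tape[-4..4]=000000010 (head:       ^)
Step 11: in state D at pos 2, read 0 -> (D,0)->write 0,move L,goto H. Now: state=H, head=1, tape[-4..4]=000000010 (head:      ^)
State H reached at step 11; 11 <= 11 -> yes

Answer: yes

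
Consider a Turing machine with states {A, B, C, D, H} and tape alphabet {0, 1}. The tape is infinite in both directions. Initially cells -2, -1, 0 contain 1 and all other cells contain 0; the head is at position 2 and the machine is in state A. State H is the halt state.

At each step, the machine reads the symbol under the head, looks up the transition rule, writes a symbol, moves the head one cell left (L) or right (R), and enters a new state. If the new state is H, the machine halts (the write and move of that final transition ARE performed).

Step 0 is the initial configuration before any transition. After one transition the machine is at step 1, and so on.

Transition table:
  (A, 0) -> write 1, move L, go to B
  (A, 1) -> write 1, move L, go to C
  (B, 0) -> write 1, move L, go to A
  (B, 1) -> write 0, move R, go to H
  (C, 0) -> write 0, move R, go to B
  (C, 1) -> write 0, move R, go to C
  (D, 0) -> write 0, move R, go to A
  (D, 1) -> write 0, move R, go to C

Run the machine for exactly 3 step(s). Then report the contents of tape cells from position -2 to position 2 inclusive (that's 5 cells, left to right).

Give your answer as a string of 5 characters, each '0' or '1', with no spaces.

Step 1: in state A at pos 2, read 0 -> (A,0)->write 1,move L,goto B. Now: state=B, head=1, tape[-3..3]=0111010 (head:     ^)
Step 2: in state B at pos 1, read 0 -> (B,0)->write 1,move L,goto A. Now: state=A, head=0, tape[-3..3]=0111110 (head:    ^)
Step 3: in state A at pos 0, read 1 -> (A,1)->write 1,move L,goto C. Now: state=C, head=-1, tape[-3..3]=0111110 (head:   ^)

Answer: 11111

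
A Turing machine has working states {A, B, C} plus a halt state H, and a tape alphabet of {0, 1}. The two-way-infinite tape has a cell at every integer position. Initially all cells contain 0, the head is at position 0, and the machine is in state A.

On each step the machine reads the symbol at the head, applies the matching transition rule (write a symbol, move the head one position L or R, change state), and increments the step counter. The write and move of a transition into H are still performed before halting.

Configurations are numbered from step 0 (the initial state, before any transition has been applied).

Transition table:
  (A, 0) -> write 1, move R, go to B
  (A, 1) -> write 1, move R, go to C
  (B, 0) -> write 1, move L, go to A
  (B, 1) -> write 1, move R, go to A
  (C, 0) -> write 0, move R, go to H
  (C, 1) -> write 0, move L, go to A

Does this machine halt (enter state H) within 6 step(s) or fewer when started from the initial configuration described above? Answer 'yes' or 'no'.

Step 1: in state A at pos 0, read 0 -> (A,0)->write 1,move R,goto B. Now: state=B, head=1, tape[-1..2]=0100 (head:   ^)
Step 2: in state B at pos 1, read 0 -> (B,0)->write 1,move L,goto A. Now: state=A, head=0, tape[-1..2]=0110 (head:  ^)
Step 3: in state A at pos 0, read 1 -> (A,1)->write 1,move R,goto C. Now: state=C, head=1, tape[-1..2]=0110 (head:   ^)
Step 4: in state C at pos 1, read 1 -> (C,1)->write 0,move L,goto A. Now: state=A, head=0, tape[-1..2]=0100 (head:  ^)
Step 5: in state A at pos 0, read 1 -> (A,1)->write 1,move R,goto C. Now: state=C, head=1, tape[-1..2]=0100 (head:   ^)
Step 6: in state C at pos 1, read 0 -> (C,0)->write 0,move R,goto H. Now: state=H, head=2, tape[-1..3]=01000 (head:    ^)
State H reached at step 6; 6 <= 6 -> yes

Answer: yes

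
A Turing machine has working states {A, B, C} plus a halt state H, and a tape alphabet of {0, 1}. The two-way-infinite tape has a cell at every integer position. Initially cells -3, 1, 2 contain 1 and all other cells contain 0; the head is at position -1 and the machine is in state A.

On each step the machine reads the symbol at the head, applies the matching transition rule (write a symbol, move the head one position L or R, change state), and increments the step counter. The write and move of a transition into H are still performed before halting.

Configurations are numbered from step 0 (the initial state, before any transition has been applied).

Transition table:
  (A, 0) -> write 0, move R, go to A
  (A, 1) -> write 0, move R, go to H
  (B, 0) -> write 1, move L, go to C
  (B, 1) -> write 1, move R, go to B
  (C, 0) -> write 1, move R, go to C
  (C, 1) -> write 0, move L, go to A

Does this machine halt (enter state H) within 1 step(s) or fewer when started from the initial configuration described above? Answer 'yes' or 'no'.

Step 1: in state A at pos -1, read 0 -> (A,0)->write 0,move R,goto A. Now: state=A, head=0, tape[-4..3]=01000110 (head:     ^)
After 1 step(s): state = A (not H) -> not halted within 1 -> no

Answer: no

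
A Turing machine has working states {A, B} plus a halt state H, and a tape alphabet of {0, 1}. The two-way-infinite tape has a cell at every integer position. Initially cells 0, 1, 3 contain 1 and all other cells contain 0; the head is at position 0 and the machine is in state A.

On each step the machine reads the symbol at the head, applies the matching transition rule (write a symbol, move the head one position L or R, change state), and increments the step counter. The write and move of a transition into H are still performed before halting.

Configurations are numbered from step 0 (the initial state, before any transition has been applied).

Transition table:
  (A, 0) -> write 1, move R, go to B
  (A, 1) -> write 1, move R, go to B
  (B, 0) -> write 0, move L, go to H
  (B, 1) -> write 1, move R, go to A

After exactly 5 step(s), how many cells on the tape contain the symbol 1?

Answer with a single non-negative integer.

Answer: 5

Derivation:
Step 1: in state A at pos 0, read 1 -> (A,1)->write 1,move R,goto B. Now: state=B, head=1, tape[-1..4]=011010 (head:   ^)
Step 2: in state B at pos 1, read 1 -> (B,1)->write 1,move R,goto A. Now: state=A, head=2, tape[-1..4]=011010 (head:    ^)
Step 3: in state A at pos 2, read 0 -> (A,0)->write 1,move R,goto B. Now: state=B, head=3, tape[-1..4]=011110 (head:     ^)
Step 4: in state B at pos 3, read 1 -> (B,1)->write 1,move R,goto A. Now: state=A, head=4, tape[-1..5]=0111100 (head:      ^)
Step 5: in state A at pos 4, read 0 -> (A,0)->write 1,move R,goto B. Now: state=B, head=5, tape[-1..6]=01111100 (head:       ^)
Cells containing 1 after step 5: {0, 1, 2, 3, 4} -> 5 cell(s)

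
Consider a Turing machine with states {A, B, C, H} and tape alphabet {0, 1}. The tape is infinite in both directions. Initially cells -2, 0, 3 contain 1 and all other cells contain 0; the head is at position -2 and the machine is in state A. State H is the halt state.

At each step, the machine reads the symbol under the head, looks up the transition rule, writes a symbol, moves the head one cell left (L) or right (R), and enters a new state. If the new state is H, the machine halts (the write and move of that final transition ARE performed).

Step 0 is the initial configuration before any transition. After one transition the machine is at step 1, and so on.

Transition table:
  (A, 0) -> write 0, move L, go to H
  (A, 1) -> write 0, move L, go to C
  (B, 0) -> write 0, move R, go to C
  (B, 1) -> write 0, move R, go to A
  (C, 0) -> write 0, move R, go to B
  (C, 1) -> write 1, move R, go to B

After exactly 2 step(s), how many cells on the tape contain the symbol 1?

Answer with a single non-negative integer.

Step 1: in state A at pos -2, read 1 -> (A,1)->write 0,move L,goto C. Now: state=C, head=-3, tape[-4..4]=000010010 (head:  ^)
Step 2: in state C at pos -3, read 0 -> (C,0)->write 0,move R,goto B. Now: state=B, head=-2, tape[-4..4]=000010010 (head:   ^)
Cells containing 1 after step 2: {0, 3} -> 2 cell(s)

Answer: 2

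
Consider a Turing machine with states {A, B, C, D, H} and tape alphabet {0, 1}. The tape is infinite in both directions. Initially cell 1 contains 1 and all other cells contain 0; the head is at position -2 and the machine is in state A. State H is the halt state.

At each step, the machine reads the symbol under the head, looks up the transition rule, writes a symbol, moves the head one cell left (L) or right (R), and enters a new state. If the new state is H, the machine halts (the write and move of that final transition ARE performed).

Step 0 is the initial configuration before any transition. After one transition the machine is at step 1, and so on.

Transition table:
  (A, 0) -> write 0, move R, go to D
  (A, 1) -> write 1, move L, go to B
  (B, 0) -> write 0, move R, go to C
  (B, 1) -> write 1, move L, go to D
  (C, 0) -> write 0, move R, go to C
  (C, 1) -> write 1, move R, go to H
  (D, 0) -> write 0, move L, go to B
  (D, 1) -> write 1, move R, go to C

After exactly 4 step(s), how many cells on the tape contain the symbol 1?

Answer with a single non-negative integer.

Step 1: in state A at pos -2, read 0 -> (A,0)->write 0,move R,goto D. Now: state=D, head=-1, tape[-3..2]=000010 (head:   ^)
Step 2: in state D at pos -1, read 0 -> (D,0)->write 0,move L,goto B. Now: state=B, head=-2, tape[-3..2]=000010 (head:  ^)
Step 3: in state B at pos -2, read 0 -> (B,0)->write 0,move R,goto C. Now: state=C, head=-1, tape[-3..2]=000010 (head:   ^)
Step 4: in state C at pos -1, read 0 -> (C,0)->write 0,move R,goto C. Now: state=C, head=0, tape[-3..2]=000010 (head:    ^)
Cells containing 1 after step 4: {1} -> 1 cell(s)

Answer: 1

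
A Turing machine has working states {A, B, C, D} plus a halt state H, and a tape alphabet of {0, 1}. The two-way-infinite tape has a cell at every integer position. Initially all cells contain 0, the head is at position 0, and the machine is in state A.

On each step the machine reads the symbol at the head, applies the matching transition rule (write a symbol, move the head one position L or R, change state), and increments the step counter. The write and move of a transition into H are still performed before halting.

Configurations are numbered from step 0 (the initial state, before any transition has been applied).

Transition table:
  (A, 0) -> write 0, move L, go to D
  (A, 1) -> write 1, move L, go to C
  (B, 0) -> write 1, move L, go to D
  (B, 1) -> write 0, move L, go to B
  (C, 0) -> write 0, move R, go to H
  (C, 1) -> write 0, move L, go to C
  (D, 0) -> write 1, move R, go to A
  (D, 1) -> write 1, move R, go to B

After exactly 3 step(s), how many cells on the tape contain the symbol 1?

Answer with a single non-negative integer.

Answer: 1

Derivation:
Step 1: in state A at pos 0, read 0 -> (A,0)->write 0,move L,goto D. Now: state=D, head=-1, tape[-2..1]=0000 (head:  ^)
Step 2: in state D at pos -1, read 0 -> (D,0)->write 1,move R,goto A. Now: state=A, head=0, tape[-2..1]=0100 (head:   ^)
Step 3: in state A at pos 0, read 0 -> (A,0)->write 0,move L,goto D. Now: state=D, head=-1, tape[-2..1]=0100 (head:  ^)
Cells containing 1 after step 3: {-1} -> 1 cell(s)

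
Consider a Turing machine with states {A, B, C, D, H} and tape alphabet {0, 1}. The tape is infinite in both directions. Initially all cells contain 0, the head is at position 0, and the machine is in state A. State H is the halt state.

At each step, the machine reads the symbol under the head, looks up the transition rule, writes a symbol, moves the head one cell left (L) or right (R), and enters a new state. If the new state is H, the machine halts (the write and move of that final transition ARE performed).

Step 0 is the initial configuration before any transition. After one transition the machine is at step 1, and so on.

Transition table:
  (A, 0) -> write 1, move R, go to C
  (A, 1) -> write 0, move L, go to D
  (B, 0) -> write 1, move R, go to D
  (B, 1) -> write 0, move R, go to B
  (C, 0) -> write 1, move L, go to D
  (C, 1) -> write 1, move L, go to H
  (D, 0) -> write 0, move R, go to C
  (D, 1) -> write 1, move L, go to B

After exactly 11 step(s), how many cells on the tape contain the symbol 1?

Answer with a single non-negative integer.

Step 1: in state A at pos 0, read 0 -> (A,0)->write 1,move R,goto C. Now: state=C, head=1, tape[-1..2]=0100 (head:   ^)
Step 2: in state C at pos 1, read 0 -> (C,0)->write 1,move L,goto D. Now: state=D, head=0, tape[-1..2]=0110 (head:  ^)
Step 3: in state D at pos 0, read 1 -> (D,1)->write 1,move L,goto B. Now: state=B, head=-1, tape[-2..2]=00110 (head:  ^)
Step 4: in state B at pos -1, read 0 -> (B,0)->write 1,move R,goto D. Now: state=D, head=0, tape[-2..2]=01110 (head:   ^)
Step 5: in state D at pos 0, read 1 -> (D,1)->write 1,move L,goto B. Now: state=B, head=-1, tape[-2..2]=01110 (head:  ^)
Step 6: in state B at pos -1, read 1 -> (B,1)->write 0,move R,goto B. Now: state=B, head=0, tape[-2..2]=00110 (head:   ^)
Step 7: in state B at pos 0, read 1 -> (B,1)->write 0,move R,goto B. Now: state=B, head=1, tape[-2..2]=00010 (head:    ^)
Step 8: in state B at pos 1, read 1 -> (B,1)->write 0,move R,goto B. Now: state=B, head=2, tape[-2..3]=000000 (head:     ^)
Step 9: in state B at pos 2, read 0 -> (B,0)->write 1,move R,goto D. Now: state=D, head=3, tape[-2..4]=0000100 (head:      ^)
Step 10: in state D at pos 3, read 0 -> (D,0)->write 0,move R,goto C. Now: state=C, head=4, tape[-2..5]=00001000 (head:       ^)
Step 11: in state C at pos 4, read 0 -> (C,0)->write 1,move L,goto D. Now: state=D, head=3, tape[-2..5]=00001010 (head:      ^)
Cells containing 1 after step 11: {2, 4} -> 2 cell(s)

Answer: 2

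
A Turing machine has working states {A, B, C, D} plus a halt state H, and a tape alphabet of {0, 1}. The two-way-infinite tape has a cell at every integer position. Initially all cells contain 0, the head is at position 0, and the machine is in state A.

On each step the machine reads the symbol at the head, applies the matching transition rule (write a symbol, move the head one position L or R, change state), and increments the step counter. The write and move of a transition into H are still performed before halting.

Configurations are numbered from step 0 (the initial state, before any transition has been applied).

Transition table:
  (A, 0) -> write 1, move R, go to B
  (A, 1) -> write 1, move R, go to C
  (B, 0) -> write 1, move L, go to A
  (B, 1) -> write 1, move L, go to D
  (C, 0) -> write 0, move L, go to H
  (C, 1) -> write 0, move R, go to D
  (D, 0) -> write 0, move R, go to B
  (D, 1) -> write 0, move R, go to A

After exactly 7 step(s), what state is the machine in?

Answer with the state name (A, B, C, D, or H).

Step 1: in state A at pos 0, read 0 -> (A,0)->write 1,move R,goto B. Now: state=B, head=1, tape[-1..2]=0100 (head:   ^)
Step 2: in state B at pos 1, read 0 -> (B,0)->write 1,move L,goto A. Now: state=A, head=0, tape[-1..2]=0110 (head:  ^)
Step 3: in state A at pos 0, read 1 -> (A,1)->write 1,move R,goto C. Now: state=C, head=1, tape[-1..2]=0110 (head:   ^)
Step 4: in state C at pos 1, read 1 -> (C,1)->write 0,move R,goto D. Now: state=D, head=2, tape[-1..3]=01000 (head:    ^)
Step 5: in state D at pos 2, read 0 -> (D,0)->write 0,move R,goto B. Now: state=B, head=3, tape[-1..4]=010000 (head:     ^)
Step 6: in state B at pos 3, read 0 -> (B,0)->write 1,move L,goto A. Now: state=A, head=2, tape[-1..4]=010010 (head:    ^)
Step 7: in state A at pos 2, read 0 -> (A,0)->write 1,move R,goto B. Now: state=B, head=3, tape[-1..4]=010110 (head:     ^)

Answer: B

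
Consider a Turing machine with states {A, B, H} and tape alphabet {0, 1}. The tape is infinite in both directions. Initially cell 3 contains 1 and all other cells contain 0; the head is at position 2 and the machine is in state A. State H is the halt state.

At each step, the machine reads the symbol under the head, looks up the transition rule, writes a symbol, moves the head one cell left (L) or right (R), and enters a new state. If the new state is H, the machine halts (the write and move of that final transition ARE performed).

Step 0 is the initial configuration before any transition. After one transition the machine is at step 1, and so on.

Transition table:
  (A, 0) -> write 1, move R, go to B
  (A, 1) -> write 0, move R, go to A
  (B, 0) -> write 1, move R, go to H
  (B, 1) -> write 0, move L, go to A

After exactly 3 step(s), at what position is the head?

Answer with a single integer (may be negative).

Step 1: in state A at pos 2, read 0 -> (A,0)->write 1,move R,goto B. Now: state=B, head=3, tape[1..4]=0110 (head:   ^)
Step 2: in state B at pos 3, read 1 -> (B,1)->write 0,move L,goto A. Now: state=A, head=2, tape[1..4]=0100 (head:  ^)
Step 3: in state A at pos 2, read 1 -> (A,1)->write 0,move R,goto A. Now: state=A, head=3, tape[1..4]=0000 (head:   ^)

Answer: 3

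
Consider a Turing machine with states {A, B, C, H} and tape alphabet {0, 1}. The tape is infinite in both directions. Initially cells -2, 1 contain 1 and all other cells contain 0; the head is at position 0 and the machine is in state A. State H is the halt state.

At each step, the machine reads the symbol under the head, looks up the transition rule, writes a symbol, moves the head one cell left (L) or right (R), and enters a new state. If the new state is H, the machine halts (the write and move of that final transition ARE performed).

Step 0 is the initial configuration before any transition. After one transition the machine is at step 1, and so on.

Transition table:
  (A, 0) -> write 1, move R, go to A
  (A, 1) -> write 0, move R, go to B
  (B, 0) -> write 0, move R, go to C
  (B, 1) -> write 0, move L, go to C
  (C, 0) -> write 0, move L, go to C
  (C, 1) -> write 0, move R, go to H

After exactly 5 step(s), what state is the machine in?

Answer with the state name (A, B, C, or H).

Step 1: in state A at pos 0, read 0 -> (A,0)->write 1,move R,goto A. Now: state=A, head=1, tape[-3..2]=010110 (head:     ^)
Step 2: in state A at pos 1, read 1 -> (A,1)->write 0,move R,goto B. Now: state=B, head=2, tape[-3..3]=0101000 (head:      ^)
Step 3: in state B at pos 2, read 0 -> (B,0)->write 0,move R,goto C. Now: state=C, head=3, tape[-3..4]=01010000 (head:       ^)
Step 4: in state C at pos 3, read 0 -> (C,0)->write 0,move L,goto C. Now: state=C, head=2, tape[-3..4]=01010000 (head:      ^)
Step 5: in state C at pos 2, read 0 -> (C,0)->write 0,move L,goto C. Now: state=C, head=1, tape[-3..4]=01010000 (head:     ^)

Answer: C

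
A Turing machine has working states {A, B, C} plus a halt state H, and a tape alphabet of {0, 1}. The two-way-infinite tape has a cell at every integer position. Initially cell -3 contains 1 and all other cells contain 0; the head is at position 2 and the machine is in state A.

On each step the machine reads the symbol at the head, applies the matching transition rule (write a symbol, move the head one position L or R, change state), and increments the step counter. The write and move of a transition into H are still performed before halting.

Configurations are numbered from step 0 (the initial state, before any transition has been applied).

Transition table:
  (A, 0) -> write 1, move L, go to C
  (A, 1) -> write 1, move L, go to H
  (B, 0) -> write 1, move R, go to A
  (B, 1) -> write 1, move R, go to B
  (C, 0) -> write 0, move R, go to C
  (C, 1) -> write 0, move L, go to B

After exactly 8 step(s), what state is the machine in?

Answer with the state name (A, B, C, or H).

Answer: C

Derivation:
Step 1: in state A at pos 2, read 0 -> (A,0)->write 1,move L,goto C. Now: state=C, head=1, tape[-4..3]=01000010 (head:      ^)
Step 2: in state C at pos 1, read 0 -> (C,0)->write 0,move R,goto C. Now: state=C, head=2, tape[-4..3]=01000010 (head:       ^)
Step 3: in state C at pos 2, read 1 -> (C,1)->write 0,move L,goto B. Now: state=B, head=1, tape[-4..3]=01000000 (head:      ^)
Step 4: in state B at pos 1, read 0 -> (B,0)->write 1,move R,goto A. Now: state=A, head=2, tape[-4..3]=01000100 (head:       ^)
Step 5: in state A at pos 2, read 0 -> (A,0)->write 1,move L,goto C. Now: state=C, head=1, tape[-4..3]=01000110 (head:      ^)
Step 6: in state C at pos 1, read 1 -> (C,1)->write 0,move L,goto B. Now: state=B, head=0, tape[-4..3]=01000010 (head:     ^)
Step 7: in state B at pos 0, read 0 -> (B,0)->write 1,move R,goto A. Now: state=A, head=1, tape[-4..3]=01001010 (head:      ^)
Step 8: in state A at pos 1, read 0 -> (A,0)->write 1,move L,goto C. Now: state=C, head=0, tape[-4..3]=01001110 (head:     ^)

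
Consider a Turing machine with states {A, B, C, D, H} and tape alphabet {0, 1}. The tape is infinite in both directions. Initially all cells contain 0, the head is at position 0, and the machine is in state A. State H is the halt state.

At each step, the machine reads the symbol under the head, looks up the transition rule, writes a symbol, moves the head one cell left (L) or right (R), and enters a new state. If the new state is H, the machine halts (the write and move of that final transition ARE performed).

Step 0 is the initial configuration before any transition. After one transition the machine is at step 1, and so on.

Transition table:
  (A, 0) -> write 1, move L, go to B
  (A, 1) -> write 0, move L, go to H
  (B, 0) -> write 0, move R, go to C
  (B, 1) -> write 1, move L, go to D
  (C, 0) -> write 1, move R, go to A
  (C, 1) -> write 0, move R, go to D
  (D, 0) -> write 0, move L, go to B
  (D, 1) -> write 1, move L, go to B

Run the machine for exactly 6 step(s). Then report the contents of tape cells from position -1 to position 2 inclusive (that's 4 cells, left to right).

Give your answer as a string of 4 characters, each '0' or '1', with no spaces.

Answer: 0010

Derivation:
Step 1: in state A at pos 0, read 0 -> (A,0)->write 1,move L,goto B. Now: state=B, head=-1, tape[-2..1]=0010 (head:  ^)
Step 2: in state B at pos -1, read 0 -> (B,0)->write 0,move R,goto C. Now: state=C, head=0, tape[-2..1]=0010 (head:   ^)
Step 3: in state C at pos 0, read 1 -> (C,1)->write 0,move R,goto D. Now: state=D, head=1, tape[-2..2]=00000 (head:    ^)
Step 4: in state D at pos 1, read 0 -> (D,0)->write 0,move L,goto B. Now: state=B, head=0, tape[-2..2]=00000 (head:   ^)
Step 5: in state B at pos 0, read 0 -> (B,0)->write 0,move R,goto C. Now: state=C, head=1, tape[-2..2]=00000 (head:    ^)
Step 6: in state C at pos 1, read 0 -> (C,0)->write 1,move R,goto A. Now: state=A, head=2, tape[-2..3]=000100 (head:     ^)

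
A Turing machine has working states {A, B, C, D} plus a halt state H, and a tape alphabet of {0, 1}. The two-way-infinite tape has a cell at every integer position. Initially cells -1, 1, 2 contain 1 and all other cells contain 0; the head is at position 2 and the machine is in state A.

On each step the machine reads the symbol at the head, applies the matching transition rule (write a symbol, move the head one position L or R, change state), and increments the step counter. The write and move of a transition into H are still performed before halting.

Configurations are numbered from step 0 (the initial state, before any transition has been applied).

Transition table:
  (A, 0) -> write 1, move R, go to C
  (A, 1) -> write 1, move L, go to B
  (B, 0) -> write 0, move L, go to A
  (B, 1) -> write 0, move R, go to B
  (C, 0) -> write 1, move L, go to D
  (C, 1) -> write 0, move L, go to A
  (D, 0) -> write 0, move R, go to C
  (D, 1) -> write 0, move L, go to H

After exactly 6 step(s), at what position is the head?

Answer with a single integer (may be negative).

Step 1: in state A at pos 2, read 1 -> (A,1)->write 1,move L,goto B. Now: state=B, head=1, tape[-2..3]=010110 (head:    ^)
Step 2: in state B at pos 1, read 1 -> (B,1)->write 0,move R,goto B. Now: state=B, head=2, tape[-2..3]=010010 (head:     ^)
Step 3: in state B at pos 2, read 1 -> (B,1)->write 0,move R,goto B. Now: state=B, head=3, tape[-2..4]=0100000 (head:      ^)
Step 4: in state B at pos 3, read 0 -> (B,0)->write 0,move L,goto A. Now: state=A, head=2, tape[-2..4]=0100000 (head:     ^)
Step 5: in state A at pos 2, read 0 -> (A,0)->write 1,move R,goto C. Now: state=C, head=3, tape[-2..4]=0100100 (head:      ^)
Step 6: in state C at pos 3, read 0 -> (C,0)->write 1,move L,goto D. Now: state=D, head=2, tape[-2..4]=0100110 (head:     ^)

Answer: 2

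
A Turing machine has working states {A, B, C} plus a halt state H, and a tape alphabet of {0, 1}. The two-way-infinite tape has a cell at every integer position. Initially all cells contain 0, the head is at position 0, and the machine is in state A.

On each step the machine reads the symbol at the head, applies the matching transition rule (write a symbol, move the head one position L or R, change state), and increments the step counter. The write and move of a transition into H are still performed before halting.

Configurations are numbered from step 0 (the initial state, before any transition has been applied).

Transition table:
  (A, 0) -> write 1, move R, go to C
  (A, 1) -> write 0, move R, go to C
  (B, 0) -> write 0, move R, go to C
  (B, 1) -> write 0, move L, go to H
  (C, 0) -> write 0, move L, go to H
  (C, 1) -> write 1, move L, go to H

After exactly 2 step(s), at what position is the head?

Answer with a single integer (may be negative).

Answer: 0

Derivation:
Step 1: in state A at pos 0, read 0 -> (A,0)->write 1,move R,goto C. Now: state=C, head=1, tape[-1..2]=0100 (head:   ^)
Step 2: in state C at pos 1, read 0 -> (C,0)->write 0,move L,goto H. Now: state=H, head=0, tape[-1..2]=0100 (head:  ^)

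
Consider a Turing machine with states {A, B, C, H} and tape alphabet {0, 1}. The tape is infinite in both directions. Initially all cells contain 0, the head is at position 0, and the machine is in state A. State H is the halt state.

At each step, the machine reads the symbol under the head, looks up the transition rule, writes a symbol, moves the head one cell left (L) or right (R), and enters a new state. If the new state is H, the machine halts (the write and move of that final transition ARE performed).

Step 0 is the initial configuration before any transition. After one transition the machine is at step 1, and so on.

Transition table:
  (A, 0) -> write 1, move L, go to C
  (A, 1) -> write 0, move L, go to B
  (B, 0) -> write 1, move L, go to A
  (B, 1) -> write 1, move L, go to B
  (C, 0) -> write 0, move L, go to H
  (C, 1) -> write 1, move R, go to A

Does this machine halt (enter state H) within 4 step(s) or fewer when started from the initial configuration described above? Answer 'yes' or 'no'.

Step 1: in state A at pos 0, read 0 -> (A,0)->write 1,move L,goto C. Now: state=C, head=-1, tape[-2..1]=0010 (head:  ^)
Step 2: in state C at pos -1, read 0 -> (C,0)->write 0,move L,goto H. Now: state=H, head=-2, tape[-3..1]=00010 (head:  ^)
State H reached at step 2; 2 <= 4 -> yes

Answer: yes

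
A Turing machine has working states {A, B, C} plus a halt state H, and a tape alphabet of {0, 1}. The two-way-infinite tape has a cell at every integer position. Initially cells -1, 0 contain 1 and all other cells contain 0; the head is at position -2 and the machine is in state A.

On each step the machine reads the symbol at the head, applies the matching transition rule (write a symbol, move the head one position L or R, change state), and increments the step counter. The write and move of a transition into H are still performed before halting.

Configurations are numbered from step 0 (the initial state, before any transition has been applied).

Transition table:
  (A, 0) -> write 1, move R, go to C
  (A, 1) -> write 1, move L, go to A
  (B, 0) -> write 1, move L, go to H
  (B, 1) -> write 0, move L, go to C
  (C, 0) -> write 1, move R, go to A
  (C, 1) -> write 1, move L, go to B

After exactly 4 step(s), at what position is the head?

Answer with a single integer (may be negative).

Step 1: in state A at pos -2, read 0 -> (A,0)->write 1,move R,goto C. Now: state=C, head=-1, tape[-3..1]=01110 (head:   ^)
Step 2: in state C at pos -1, read 1 -> (C,1)->write 1,move L,goto B. Now: state=B, head=-2, tape[-3..1]=01110 (head:  ^)
Step 3: in state B at pos -2, read 1 -> (B,1)->write 0,move L,goto C. Now: state=C, head=-3, tape[-4..1]=000110 (head:  ^)
Step 4: in state C at pos -3, read 0 -> (C,0)->write 1,move R,goto A. Now: state=A, head=-2, tape[-4..1]=010110 (head:   ^)

Answer: -2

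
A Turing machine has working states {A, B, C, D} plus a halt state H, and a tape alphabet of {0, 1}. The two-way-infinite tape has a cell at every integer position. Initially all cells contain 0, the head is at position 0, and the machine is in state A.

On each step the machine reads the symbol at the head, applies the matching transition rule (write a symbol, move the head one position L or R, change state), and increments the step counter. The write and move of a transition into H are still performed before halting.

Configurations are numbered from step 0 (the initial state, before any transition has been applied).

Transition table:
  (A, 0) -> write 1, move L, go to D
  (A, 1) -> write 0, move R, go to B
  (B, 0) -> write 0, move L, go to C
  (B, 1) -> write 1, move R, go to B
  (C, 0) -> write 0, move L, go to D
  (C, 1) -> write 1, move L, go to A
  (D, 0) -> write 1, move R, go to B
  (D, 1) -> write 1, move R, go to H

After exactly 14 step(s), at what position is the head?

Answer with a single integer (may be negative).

Answer: 0

Derivation:
Step 1: in state A at pos 0, read 0 -> (A,0)->write 1,move L,goto D. Now: state=D, head=-1, tape[-2..1]=0010 (head:  ^)
Step 2: in state D at pos -1, read 0 -> (D,0)->write 1,move R,goto B. Now: state=B, head=0, tape[-2..1]=0110 (head:   ^)
Step 3: in state B at pos 0, read 1 -> (B,1)->write 1,move R,goto B. Now: state=B, head=1, tape[-2..2]=01100 (head:    ^)
Step 4: in state B at pos 1, read 0 -> (B,0)->write 0,move L,goto C. Now: state=C, head=0, tape[-2..2]=01100 (head:   ^)
Step 5: in state C at pos 0, read 1 -> (C,1)->write 1,move L,goto A. Now: state=A, head=-1, tape[-2..2]=01100 (head:  ^)
Step 6: in state A at pos -1, read 1 -> (A,1)->write 0,move R,goto B. Now: state=B, head=0, tape[-2..2]=00100 (head:   ^)
Step 7: in state B at pos 0, read 1 -> (B,1)->write 1,move R,goto B. Now: state=B, head=1, tape[-2..2]=00100 (head:    ^)
Step 8: in state B at pos 1, read 0 -> (B,0)->write 0,move L,goto C. Now: state=C, head=0, tape[-2..2]=00100 (head:   ^)
Step 9: in state C at pos 0, read 1 -> (C,1)->write 1,move L,goto A. Now: state=A, head=-1, tape[-2..2]=00100 (head:  ^)
Step 10: in state A at pos -1, read 0 -> (A,0)->write 1,move L,goto D. Now: state=D, head=-2, tape[-3..2]=001100 (head:  ^)
Step 11: in state D at pos -2, read 0 -> (D,0)->write 1,move R,goto B. Now: state=B, head=-1, tape[-3..2]=011100 (head:   ^)
Step 12: in state B at pos -1, read 1 -> (B,1)->write 1,move R,goto B. Now: state=B, head=0, tape[-3..2]=011100 (head:    ^)
Step 13: in state B at pos 0, read 1 -> (B,1)->write 1,move R,goto B. Now: state=B, head=1, tape[-3..2]=011100 (head:     ^)
Step 14: in state B at pos 1, read 0 -> (B,0)->write 0,move L,goto C. Now: state=C, head=0, tape[-3..2]=011100 (head:    ^)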